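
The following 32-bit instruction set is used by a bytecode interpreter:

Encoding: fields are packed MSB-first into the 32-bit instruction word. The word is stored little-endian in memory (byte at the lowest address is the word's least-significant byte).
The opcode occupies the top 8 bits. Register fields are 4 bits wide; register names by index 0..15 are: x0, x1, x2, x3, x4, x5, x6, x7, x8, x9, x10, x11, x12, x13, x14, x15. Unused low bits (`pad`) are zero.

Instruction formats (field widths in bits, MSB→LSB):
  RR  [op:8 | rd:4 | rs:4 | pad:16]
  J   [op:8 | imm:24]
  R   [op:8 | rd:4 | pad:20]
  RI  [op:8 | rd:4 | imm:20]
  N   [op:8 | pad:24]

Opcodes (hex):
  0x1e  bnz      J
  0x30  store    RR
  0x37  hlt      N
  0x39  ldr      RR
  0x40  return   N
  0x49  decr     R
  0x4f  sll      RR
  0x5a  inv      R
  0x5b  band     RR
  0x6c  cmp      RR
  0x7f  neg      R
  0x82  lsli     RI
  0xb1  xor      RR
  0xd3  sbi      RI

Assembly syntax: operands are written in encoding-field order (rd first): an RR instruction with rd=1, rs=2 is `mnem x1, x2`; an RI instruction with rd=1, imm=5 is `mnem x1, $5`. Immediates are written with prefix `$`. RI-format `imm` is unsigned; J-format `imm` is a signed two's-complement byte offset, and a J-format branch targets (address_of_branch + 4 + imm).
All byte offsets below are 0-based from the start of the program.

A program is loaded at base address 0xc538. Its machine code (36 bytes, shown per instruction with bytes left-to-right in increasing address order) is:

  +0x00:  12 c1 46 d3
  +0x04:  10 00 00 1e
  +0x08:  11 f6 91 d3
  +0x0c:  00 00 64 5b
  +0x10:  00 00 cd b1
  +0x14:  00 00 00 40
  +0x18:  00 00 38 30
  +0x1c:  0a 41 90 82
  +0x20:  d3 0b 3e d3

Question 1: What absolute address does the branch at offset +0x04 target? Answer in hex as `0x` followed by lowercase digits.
0xc550

+0x04: 10 00 00 1e ⇒ word 0x1e000010 (little)
  op=0x1e000010>>24=0x1e ⇒ bnz (J)
  imm: (w>>0)&0xffffff=0x10 → $16
  target = base 0xc538 + off 0x04 + 4 + imm 16 = 0xc550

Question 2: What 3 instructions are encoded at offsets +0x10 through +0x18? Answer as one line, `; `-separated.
xor x12, x13; return; store x3, x8

off 0x10: read 00 00 cd b1 as little → 0xb1cd0000
  top 8b → 0xb1 → xor [RR]
  rd@[23:20]=0xc ⇒ x12
  rs@[19:16]=0xd ⇒ x13
off 0x14: read 00 00 00 40 as little → 0x40000000
  top 8b → 0x40 → return [N]
off 0x18: read 00 00 38 30 as little → 0x30380000
  top 8b → 0x30 → store [RR]
  rd@[23:20]=0x3 ⇒ x3
  rs@[19:16]=0x8 ⇒ x8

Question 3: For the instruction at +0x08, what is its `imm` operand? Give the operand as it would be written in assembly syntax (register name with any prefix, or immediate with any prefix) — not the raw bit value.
off 0x08: read 11 f6 91 d3 as little → 0xd391f611
  op=0xd391f611>>24=0xd3 ⇒ sbi (RI)
  [23:20] rd=9 = x9
  [19:0] imm=128529 = $128529

$128529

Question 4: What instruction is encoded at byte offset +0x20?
sbi x3, $920531

[20] d3 0b 3e d3 → 0xd33e0bd3
  top 8b → 0xd3 → sbi [RI]
  [23:20] rd=3 = x3
  [19:0] imm=920531 = $920531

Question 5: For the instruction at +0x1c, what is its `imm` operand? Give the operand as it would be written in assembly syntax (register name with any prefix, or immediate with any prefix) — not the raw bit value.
+0x1c: 0a 41 90 82 ⇒ word 0x8290410a (little)
  opcode bits[31:24]=0x82: lsli/RI
  rd@[23:20]=0x9 ⇒ x9
  imm@[19:0]=0x410a ⇒ $16650

$16650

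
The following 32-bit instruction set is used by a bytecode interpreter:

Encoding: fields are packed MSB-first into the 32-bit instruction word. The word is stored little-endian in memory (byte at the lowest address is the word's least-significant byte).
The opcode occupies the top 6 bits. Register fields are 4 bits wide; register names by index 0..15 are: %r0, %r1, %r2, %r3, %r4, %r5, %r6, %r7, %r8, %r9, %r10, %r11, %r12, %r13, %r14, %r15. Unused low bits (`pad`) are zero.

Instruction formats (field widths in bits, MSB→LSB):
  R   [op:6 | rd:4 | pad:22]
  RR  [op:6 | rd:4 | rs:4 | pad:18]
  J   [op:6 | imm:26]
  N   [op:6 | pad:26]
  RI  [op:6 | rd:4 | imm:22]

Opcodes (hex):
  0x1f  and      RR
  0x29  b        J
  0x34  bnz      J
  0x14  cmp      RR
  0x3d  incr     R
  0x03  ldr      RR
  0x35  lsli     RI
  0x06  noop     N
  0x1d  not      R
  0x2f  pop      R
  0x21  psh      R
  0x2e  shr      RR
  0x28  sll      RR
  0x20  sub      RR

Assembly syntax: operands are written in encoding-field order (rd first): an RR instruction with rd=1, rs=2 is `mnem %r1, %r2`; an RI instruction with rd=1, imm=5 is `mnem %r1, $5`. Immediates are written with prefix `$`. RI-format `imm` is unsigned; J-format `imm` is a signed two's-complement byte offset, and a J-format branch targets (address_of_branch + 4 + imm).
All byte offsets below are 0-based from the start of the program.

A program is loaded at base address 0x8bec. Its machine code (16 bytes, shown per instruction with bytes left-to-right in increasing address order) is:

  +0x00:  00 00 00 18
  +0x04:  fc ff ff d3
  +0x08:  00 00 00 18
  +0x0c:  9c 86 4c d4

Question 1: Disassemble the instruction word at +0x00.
[00] 00 00 00 18 → 0x18000000
  top 6b → 0x6 → noop [N]

noop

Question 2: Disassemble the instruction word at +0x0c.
lsli %r1, $820892

off 0x0c: read 9c 86 4c d4 as little → 0xd44c869c
  top 6b → 0x35 → lsli [RI]
  rd: (w>>22)&0xf=0x1 → %r1
  imm: (w>>0)&0x3fffff=0xc869c → $820892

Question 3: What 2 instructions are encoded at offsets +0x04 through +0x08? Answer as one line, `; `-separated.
bnz $-4; noop

+0x04: fc ff ff d3 ⇒ word 0xd3fffffc (little)
  top 6b → 0x34 → bnz [J]
  imm: (w>>0)&0x3ffffff=0x3fffffc (s26→-4) → $-4
+0x08: 00 00 00 18 ⇒ word 0x18000000 (little)
  top 6b → 0x6 → noop [N]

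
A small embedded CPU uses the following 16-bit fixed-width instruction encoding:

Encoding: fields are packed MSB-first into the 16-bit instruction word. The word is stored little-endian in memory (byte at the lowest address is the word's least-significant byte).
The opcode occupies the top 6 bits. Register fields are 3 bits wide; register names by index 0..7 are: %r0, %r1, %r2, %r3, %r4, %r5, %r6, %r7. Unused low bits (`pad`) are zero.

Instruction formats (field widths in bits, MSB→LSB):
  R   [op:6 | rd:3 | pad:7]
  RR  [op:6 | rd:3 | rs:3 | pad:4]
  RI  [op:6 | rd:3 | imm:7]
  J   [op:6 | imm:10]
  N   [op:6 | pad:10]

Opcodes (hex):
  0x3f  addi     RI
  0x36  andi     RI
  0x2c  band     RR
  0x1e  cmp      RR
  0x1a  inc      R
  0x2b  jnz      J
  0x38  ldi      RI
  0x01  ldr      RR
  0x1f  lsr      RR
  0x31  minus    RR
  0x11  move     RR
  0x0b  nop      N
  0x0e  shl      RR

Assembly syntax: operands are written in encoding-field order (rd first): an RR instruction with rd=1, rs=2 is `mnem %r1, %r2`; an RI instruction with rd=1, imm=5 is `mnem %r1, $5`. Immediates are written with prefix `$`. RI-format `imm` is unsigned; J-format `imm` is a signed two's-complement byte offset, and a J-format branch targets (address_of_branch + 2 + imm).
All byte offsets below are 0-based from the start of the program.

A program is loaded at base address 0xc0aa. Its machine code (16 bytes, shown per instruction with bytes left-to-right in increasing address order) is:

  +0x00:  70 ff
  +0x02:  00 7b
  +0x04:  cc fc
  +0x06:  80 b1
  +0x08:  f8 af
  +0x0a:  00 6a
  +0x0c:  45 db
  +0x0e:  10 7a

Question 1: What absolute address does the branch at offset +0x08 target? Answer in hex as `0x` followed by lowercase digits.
+0x08: f8 af ⇒ word 0xaff8 (little)
  top 6b → 0x2b → jnz [J]
  imm: (w>>0)&0x3ff=0x3f8 (s10→-8) → $-8
  target = base 0xc0aa + off 0x08 + 2 + imm -8 = 0xc0ac

0xc0ac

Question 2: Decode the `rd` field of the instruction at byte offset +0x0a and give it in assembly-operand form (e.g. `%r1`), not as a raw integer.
%r4

+0x0a: 00 6a ⇒ word 0x6a00 (little)
  op=0x6a00>>10=0x1a ⇒ inc (R)
  rd: (w>>7)&0x7=0x4 → %r4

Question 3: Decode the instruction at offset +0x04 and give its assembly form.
[04] cc fc → 0xfccc
  top 6b → 0x3f → addi [RI]
  [9:7] rd=1 = %r1
  [6:0] imm=76 = $76

addi %r1, $76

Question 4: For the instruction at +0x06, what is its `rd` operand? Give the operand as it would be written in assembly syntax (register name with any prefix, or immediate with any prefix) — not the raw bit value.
%r3

off 0x06: read 80 b1 as little → 0xb180
  opcode bits[15:10]=0x2c: band/RR
  rd@[9:7]=0x3 ⇒ %r3
  rs@[6:4]=0x0 ⇒ %r0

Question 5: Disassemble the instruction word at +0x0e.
off 0x0e: read 10 7a as little → 0x7a10
  opcode bits[15:10]=0x1e: cmp/RR
  [9:7] rd=4 = %r4
  [6:4] rs=1 = %r1

cmp %r4, %r1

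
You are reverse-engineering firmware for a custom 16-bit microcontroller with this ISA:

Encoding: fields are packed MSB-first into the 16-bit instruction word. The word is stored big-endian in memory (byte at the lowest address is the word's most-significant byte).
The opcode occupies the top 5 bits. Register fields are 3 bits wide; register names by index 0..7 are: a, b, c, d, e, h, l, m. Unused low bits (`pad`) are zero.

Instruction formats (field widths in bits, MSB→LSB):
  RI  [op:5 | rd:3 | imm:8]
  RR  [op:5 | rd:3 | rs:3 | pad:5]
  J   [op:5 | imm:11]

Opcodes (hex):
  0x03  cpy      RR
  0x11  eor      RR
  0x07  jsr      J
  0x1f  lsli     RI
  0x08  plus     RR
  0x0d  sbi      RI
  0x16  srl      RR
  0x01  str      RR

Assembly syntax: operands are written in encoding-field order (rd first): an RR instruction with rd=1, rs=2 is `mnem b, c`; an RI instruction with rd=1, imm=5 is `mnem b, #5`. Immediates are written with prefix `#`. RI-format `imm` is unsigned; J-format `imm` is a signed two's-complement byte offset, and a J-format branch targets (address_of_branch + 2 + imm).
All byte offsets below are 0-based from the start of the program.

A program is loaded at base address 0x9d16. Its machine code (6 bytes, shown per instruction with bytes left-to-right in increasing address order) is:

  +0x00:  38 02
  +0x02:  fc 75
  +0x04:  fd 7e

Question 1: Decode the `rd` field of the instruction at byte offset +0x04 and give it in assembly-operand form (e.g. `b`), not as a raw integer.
h

off 0x04: read fd 7e as big → 0xfd7e
  top 5b → 0x1f → lsli [RI]
  rd@[10:8]=0x5 ⇒ h
  imm@[7:0]=0x7e ⇒ #126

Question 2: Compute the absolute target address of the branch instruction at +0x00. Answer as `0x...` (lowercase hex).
0x9d1a

@+00  big-endian(38 02) = 0x3802
  opcode bits[15:11]=0x7: jsr/J
  [10:0] imm=2 = #2
  target = base 0x9d16 + off 0x00 + 2 + imm 2 = 0x9d1a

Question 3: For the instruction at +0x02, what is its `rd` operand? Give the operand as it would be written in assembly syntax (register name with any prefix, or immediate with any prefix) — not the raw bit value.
e

[02] fc 75 → 0xfc75
  opcode bits[15:11]=0x1f: lsli/RI
  rd: (w>>8)&0x7=0x4 → e
  imm: (w>>0)&0xff=0x75 → #117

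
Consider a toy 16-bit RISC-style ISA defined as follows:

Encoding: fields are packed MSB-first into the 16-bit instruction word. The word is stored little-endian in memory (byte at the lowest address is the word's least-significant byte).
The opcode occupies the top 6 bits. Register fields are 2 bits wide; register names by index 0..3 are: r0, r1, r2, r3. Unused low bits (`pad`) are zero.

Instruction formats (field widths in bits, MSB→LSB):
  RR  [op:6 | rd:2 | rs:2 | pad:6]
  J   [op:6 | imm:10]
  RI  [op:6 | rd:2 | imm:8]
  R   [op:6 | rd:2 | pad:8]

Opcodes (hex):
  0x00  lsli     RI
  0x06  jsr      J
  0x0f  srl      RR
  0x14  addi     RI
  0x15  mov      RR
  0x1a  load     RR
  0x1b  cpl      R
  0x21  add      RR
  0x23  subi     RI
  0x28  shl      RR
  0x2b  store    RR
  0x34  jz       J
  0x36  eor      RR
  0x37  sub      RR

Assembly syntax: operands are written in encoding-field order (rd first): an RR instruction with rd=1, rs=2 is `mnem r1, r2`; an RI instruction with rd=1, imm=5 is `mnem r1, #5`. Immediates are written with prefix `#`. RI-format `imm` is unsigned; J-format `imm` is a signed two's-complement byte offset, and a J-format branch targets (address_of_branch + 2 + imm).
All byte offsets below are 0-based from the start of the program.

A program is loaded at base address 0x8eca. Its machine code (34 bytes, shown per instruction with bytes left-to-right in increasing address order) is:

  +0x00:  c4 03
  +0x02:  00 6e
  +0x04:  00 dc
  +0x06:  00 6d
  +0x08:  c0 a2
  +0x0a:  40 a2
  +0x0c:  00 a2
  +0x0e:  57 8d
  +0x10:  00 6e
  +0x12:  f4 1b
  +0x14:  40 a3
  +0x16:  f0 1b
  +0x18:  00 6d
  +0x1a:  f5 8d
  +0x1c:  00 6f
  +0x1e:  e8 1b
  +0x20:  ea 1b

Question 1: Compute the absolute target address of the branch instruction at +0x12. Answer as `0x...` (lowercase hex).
+0x12: f4 1b ⇒ word 0x1bf4 (little)
  top 6b → 0x6 → jsr [J]
  imm@[9:0]=0x3f4 (s10→-12) ⇒ #-12
  target = base 0x8eca + off 0x12 + 2 + imm -12 = 0x8ed2

0x8ed2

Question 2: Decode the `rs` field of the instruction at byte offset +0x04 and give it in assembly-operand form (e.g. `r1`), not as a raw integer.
r0

[04] 00 dc → 0xdc00
  top 6b → 0x37 → sub [RR]
  rd: (w>>8)&0x3=0x0 → r0
  rs: (w>>6)&0x3=0x0 → r0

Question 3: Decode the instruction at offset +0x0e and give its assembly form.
+0x0e: 57 8d ⇒ word 0x8d57 (little)
  opcode bits[15:10]=0x23: subi/RI
  rd: (w>>8)&0x3=0x1 → r1
  imm: (w>>0)&0xff=0x57 → #87

subi r1, #87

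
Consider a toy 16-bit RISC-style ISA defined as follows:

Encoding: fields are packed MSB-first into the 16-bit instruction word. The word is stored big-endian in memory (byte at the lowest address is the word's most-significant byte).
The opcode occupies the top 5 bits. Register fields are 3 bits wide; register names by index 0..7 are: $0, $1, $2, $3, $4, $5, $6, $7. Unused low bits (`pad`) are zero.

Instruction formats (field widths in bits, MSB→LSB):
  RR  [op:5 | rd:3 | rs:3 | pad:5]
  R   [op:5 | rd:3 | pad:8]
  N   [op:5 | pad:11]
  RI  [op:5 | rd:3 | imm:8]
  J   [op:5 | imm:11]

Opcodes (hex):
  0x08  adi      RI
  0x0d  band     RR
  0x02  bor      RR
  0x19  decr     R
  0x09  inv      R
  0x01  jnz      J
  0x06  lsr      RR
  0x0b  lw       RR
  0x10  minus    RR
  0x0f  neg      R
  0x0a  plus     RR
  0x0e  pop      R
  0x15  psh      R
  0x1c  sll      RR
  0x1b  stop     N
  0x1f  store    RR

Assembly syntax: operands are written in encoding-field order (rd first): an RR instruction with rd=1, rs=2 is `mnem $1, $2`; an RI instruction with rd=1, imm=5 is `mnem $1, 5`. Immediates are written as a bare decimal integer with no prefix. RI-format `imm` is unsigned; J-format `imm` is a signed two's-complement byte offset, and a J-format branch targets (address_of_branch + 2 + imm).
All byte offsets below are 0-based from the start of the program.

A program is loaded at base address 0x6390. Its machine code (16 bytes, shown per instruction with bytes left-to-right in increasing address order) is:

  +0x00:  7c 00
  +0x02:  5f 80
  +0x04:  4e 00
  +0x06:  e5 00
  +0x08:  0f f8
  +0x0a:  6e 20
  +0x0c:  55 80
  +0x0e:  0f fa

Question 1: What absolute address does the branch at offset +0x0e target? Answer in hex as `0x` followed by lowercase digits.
+0x0e: 0f fa ⇒ word 0x0ffa (big)
  opcode bits[15:11]=0x1: jnz/J
  [10:0] imm=2042 (s11→-6) = -6
  target = base 0x6390 + off 0x0e + 2 + imm -6 = 0x639a

0x639a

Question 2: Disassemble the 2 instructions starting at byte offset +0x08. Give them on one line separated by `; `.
jnz -8; band $6, $1

@+08  big-endian(0f f8) = 0x0ff8
  opcode bits[15:11]=0x1: jnz/J
  imm: (w>>0)&0x7ff=0x7f8 (s11→-8) → -8
@+0a  big-endian(6e 20) = 0x6e20
  opcode bits[15:11]=0xd: band/RR
  rd: (w>>8)&0x7=0x6 → $6
  rs: (w>>5)&0x7=0x1 → $1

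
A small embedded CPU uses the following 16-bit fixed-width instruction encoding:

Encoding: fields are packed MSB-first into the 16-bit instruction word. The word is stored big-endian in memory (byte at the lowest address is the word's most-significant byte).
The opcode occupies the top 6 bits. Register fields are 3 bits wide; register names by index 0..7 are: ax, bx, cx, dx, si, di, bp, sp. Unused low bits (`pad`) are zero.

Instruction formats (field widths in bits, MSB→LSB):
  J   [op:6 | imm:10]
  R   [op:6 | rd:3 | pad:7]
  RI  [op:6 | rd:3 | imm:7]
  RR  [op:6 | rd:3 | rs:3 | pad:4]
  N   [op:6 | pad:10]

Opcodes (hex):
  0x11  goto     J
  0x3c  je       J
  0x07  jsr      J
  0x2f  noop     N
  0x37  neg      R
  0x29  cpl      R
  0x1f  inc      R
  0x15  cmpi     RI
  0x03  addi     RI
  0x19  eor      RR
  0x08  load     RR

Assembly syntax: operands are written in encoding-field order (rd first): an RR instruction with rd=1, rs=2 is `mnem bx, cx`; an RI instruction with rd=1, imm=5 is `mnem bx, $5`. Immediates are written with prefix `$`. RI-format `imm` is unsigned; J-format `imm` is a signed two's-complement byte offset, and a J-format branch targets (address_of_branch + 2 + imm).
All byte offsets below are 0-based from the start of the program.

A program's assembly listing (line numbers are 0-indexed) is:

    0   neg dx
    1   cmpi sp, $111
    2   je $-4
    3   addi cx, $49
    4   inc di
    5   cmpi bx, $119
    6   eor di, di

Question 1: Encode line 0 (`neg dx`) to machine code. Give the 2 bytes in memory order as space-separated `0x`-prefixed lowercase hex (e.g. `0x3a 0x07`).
0xdd 0x80

0. neg fields op=0x37:6|rd=3:3|pad=0:7 → word dd80h → dd 80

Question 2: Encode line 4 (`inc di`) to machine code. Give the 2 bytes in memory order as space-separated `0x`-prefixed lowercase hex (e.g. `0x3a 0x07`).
0x7e 0x80

L4: inc op=0x1f:6|rd=5:3|pad=0:7 ⇒ 0x7e80 ⇒ big 7e 80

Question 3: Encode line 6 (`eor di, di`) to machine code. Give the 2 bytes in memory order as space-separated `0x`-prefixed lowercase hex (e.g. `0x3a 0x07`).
0x66 0xd0

L6: eor op=0x19:6|rd=5:3|rs=5:3|pad=0:4 ⇒ 0x66d0 ⇒ big 66 d0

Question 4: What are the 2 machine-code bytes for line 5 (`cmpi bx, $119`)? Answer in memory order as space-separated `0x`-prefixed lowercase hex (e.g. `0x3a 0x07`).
0x54 0xf7

L5: cmpi op=0x15:6|rd=1:3|imm=119:7 ⇒ 0x54f7 ⇒ big 54 f7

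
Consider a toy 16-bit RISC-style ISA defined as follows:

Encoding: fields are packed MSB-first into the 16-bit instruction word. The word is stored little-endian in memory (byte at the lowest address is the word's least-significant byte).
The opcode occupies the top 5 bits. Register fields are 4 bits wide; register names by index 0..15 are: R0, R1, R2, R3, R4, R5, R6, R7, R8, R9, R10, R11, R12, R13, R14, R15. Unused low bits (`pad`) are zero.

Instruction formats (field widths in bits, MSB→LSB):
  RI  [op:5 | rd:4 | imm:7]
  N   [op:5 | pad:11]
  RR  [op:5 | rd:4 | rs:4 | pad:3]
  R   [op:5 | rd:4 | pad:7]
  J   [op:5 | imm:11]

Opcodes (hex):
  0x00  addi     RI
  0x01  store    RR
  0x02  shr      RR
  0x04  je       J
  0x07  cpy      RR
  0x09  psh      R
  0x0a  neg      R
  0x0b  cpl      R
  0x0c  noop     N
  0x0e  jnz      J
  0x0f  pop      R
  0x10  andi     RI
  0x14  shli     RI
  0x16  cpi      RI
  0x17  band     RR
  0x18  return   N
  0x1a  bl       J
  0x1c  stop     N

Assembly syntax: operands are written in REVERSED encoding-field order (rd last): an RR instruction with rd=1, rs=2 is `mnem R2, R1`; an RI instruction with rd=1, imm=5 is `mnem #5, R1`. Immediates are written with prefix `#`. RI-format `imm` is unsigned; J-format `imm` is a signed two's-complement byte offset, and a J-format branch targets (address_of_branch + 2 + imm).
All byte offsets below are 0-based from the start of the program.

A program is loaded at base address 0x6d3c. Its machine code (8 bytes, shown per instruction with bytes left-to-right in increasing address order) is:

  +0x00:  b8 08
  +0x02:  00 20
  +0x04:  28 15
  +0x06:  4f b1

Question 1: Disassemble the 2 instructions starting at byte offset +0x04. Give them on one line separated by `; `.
@+04  little-endian(28 15) = 0x1528
  op=0x1528>>11=0x2 ⇒ shr (RR)
  rd@[10:7]=0xa ⇒ R10
  rs@[6:3]=0x5 ⇒ R5
@+06  little-endian(4f b1) = 0xb14f
  op=0xb14f>>11=0x16 ⇒ cpi (RI)
  rd@[10:7]=0x2 ⇒ R2
  imm@[6:0]=0x4f ⇒ #79

shr R5, R10; cpi #79, R2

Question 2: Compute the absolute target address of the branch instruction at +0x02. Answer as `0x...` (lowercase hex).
0x6d40

@+02  little-endian(00 20) = 0x2000
  top 5b → 0x4 → je [J]
  imm: (w>>0)&0x7ff=0x0 → #0
  target = base 0x6d3c + off 0x02 + 2 + imm 0 = 0x6d40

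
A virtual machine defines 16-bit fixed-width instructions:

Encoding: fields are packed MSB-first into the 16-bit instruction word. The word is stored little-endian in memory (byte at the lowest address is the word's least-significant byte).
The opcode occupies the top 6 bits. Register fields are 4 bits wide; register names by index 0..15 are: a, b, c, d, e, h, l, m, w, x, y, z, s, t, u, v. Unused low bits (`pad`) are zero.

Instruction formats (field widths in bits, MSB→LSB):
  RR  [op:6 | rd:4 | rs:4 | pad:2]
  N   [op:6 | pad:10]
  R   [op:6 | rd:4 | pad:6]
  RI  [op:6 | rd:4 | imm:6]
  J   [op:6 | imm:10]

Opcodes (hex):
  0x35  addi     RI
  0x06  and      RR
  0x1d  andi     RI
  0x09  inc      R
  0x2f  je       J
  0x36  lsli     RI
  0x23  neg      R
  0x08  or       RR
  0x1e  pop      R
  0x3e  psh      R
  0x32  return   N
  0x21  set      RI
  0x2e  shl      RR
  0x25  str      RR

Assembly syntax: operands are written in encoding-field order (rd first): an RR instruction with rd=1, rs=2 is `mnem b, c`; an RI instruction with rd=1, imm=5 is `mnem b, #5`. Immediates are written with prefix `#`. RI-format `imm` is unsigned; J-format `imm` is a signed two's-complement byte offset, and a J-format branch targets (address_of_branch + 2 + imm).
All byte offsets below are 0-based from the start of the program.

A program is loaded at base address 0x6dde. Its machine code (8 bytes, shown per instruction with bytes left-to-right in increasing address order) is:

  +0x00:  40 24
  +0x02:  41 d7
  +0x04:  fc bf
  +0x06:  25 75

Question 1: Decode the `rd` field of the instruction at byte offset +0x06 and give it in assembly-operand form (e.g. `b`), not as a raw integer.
e

@+06  little-endian(25 75) = 0x7525
  op=0x7525>>10=0x1d ⇒ andi (RI)
  rd: (w>>6)&0xf=0x4 → e
  imm: (w>>0)&0x3f=0x25 → #37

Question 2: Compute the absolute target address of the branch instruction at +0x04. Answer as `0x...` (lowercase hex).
@+04  little-endian(fc bf) = 0xbffc
  top 6b → 0x2f → je [J]
  imm: (w>>0)&0x3ff=0x3fc (s10→-4) → #-4
  target = base 0x6dde + off 0x04 + 2 + imm -4 = 0x6de0

0x6de0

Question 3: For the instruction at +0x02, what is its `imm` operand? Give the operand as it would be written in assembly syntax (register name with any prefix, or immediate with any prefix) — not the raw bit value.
#1

off 0x02: read 41 d7 as little → 0xd741
  op=0xd741>>10=0x35 ⇒ addi (RI)
  [9:6] rd=13 = t
  [5:0] imm=1 = #1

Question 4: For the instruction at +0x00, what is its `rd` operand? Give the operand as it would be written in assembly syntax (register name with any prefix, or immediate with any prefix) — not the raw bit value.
+0x00: 40 24 ⇒ word 0x2440 (little)
  top 6b → 0x9 → inc [R]
  rd@[9:6]=0x1 ⇒ b

b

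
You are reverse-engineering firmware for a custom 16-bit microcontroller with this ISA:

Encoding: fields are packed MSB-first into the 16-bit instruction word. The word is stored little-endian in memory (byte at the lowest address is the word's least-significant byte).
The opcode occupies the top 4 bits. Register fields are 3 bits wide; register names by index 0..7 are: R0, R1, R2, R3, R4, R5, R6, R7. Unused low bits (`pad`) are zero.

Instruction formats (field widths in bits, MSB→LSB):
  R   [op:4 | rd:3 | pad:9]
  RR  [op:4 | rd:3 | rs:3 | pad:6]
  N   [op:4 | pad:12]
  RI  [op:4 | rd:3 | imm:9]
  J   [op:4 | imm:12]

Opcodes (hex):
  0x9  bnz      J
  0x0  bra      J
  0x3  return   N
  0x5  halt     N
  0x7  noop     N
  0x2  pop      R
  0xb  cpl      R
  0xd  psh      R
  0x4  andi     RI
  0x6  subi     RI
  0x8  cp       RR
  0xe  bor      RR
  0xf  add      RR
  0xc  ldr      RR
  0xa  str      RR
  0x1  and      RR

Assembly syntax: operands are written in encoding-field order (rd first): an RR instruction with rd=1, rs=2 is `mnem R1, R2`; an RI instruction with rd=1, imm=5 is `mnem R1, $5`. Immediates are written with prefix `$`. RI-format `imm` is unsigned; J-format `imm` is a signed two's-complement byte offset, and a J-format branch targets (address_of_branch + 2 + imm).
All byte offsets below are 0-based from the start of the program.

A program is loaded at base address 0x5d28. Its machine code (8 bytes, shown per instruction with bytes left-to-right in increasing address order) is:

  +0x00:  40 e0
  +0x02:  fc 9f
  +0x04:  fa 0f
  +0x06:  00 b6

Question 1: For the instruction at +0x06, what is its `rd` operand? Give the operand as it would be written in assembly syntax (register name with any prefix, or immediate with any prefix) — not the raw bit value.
R3

[06] 00 b6 → 0xb600
  top 4b → 0xb → cpl [R]
  rd@[11:9]=0x3 ⇒ R3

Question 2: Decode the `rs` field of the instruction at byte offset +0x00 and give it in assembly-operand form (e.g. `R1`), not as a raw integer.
@+00  little-endian(40 e0) = 0xe040
  top 4b → 0xe → bor [RR]
  [11:9] rd=0 = R0
  [8:6] rs=1 = R1

R1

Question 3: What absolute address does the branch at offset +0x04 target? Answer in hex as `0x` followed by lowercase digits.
off 0x04: read fa 0f as little → 0x0ffa
  top 4b → 0x0 → bra [J]
  imm@[11:0]=0xffa (s12→-6) ⇒ $-6
  target = base 0x5d28 + off 0x04 + 2 + imm -6 = 0x5d28

0x5d28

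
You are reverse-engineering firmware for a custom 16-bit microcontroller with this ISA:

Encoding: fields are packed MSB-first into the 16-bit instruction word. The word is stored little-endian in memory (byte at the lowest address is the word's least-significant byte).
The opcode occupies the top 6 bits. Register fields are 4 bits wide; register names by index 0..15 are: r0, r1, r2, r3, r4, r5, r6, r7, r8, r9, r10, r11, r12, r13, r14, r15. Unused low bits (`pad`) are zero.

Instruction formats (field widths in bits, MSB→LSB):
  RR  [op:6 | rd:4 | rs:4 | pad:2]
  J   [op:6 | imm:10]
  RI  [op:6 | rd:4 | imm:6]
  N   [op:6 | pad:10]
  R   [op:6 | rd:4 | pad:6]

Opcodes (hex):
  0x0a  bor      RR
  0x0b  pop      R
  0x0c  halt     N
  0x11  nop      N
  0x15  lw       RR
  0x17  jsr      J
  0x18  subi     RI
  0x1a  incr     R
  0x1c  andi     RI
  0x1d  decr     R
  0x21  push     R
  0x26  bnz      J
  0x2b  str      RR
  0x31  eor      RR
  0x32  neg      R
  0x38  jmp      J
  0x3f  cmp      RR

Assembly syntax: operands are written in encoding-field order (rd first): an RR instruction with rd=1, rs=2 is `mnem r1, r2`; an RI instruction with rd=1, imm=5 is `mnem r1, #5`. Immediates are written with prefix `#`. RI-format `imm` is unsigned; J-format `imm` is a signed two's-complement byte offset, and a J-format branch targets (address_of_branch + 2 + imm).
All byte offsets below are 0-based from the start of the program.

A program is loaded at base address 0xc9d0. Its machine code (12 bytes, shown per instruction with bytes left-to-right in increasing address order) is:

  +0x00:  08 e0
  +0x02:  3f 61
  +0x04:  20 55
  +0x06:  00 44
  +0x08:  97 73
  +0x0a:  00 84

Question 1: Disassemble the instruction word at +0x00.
jmp #8

[00] 08 e0 → 0xe008
  op=0xe008>>10=0x38 ⇒ jmp (J)
  imm@[9:0]=0x8 ⇒ #8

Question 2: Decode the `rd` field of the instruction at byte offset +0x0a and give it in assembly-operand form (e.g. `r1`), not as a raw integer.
off 0x0a: read 00 84 as little → 0x8400
  opcode bits[15:10]=0x21: push/R
  rd@[9:6]=0x0 ⇒ r0

r0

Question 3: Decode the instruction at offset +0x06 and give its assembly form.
off 0x06: read 00 44 as little → 0x4400
  opcode bits[15:10]=0x11: nop/N

nop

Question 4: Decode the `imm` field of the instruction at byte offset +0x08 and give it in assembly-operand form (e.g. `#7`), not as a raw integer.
off 0x08: read 97 73 as little → 0x7397
  top 6b → 0x1c → andi [RI]
  rd@[9:6]=0xe ⇒ r14
  imm@[5:0]=0x17 ⇒ #23

#23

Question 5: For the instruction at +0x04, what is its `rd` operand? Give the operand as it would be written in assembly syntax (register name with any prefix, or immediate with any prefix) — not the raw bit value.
@+04  little-endian(20 55) = 0x5520
  top 6b → 0x15 → lw [RR]
  rd@[9:6]=0x4 ⇒ r4
  rs@[5:2]=0x8 ⇒ r8

r4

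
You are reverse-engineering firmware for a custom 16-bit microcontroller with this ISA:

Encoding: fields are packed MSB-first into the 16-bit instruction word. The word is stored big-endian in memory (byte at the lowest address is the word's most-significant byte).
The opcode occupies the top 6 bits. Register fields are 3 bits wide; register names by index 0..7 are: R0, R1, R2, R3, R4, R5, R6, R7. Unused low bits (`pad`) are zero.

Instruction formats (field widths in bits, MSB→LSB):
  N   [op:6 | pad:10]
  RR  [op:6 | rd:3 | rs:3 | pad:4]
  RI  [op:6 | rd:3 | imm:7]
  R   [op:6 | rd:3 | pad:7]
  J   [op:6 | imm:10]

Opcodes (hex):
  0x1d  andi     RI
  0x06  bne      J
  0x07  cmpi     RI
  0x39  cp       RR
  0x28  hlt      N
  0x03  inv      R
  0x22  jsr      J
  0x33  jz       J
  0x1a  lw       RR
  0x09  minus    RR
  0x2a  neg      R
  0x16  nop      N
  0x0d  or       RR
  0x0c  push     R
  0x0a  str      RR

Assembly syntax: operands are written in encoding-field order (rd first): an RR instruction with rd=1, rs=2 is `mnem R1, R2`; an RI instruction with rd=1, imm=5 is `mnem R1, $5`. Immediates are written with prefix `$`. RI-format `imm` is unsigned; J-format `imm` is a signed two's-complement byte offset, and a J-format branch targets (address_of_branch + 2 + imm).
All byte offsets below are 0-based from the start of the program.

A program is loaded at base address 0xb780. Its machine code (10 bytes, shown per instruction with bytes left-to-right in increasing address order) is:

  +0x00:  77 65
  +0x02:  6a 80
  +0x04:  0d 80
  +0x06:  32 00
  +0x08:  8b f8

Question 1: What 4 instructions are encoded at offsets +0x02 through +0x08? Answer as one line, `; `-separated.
[02] 6a 80 → 0x6a80
  top 6b → 0x1a → lw [RR]
  rd@[9:7]=0x5 ⇒ R5
  rs@[6:4]=0x0 ⇒ R0
[04] 0d 80 → 0x0d80
  top 6b → 0x3 → inv [R]
  rd@[9:7]=0x3 ⇒ R3
[06] 32 00 → 0x3200
  top 6b → 0xc → push [R]
  rd@[9:7]=0x4 ⇒ R4
[08] 8b f8 → 0x8bf8
  top 6b → 0x22 → jsr [J]
  imm@[9:0]=0x3f8 (s10→-8) ⇒ $-8

lw R5, R0; inv R3; push R4; jsr $-8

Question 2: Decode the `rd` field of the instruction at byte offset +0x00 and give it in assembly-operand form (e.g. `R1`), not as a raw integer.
R6

[00] 77 65 → 0x7765
  opcode bits[15:10]=0x1d: andi/RI
  [9:7] rd=6 = R6
  [6:0] imm=101 = $101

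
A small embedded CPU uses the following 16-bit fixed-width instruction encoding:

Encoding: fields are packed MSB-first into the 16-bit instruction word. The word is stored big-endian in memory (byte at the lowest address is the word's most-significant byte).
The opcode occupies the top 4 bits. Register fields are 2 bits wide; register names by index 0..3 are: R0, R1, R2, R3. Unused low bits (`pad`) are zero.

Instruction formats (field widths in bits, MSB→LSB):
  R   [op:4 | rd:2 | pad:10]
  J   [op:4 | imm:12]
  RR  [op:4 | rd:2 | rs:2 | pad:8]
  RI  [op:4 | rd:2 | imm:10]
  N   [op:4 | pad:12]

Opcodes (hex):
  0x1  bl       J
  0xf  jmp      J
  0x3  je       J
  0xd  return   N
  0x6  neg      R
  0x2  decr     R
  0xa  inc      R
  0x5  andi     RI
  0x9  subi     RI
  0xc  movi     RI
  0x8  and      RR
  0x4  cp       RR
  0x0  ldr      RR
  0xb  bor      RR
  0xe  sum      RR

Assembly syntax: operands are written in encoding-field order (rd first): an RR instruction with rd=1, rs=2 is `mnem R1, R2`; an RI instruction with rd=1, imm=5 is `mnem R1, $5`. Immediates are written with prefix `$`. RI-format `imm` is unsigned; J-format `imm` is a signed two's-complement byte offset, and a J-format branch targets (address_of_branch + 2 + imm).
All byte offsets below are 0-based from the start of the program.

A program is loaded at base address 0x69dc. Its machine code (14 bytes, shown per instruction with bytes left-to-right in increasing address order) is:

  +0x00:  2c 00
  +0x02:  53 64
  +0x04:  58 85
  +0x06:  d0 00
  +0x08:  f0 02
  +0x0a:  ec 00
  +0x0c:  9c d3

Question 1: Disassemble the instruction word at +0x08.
jmp $2

+0x08: f0 02 ⇒ word 0xf002 (big)
  opcode bits[15:12]=0xf: jmp/J
  [11:0] imm=2 = $2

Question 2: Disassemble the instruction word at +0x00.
decr R3

off 0x00: read 2c 00 as big → 0x2c00
  top 4b → 0x2 → decr [R]
  rd@[11:10]=0x3 ⇒ R3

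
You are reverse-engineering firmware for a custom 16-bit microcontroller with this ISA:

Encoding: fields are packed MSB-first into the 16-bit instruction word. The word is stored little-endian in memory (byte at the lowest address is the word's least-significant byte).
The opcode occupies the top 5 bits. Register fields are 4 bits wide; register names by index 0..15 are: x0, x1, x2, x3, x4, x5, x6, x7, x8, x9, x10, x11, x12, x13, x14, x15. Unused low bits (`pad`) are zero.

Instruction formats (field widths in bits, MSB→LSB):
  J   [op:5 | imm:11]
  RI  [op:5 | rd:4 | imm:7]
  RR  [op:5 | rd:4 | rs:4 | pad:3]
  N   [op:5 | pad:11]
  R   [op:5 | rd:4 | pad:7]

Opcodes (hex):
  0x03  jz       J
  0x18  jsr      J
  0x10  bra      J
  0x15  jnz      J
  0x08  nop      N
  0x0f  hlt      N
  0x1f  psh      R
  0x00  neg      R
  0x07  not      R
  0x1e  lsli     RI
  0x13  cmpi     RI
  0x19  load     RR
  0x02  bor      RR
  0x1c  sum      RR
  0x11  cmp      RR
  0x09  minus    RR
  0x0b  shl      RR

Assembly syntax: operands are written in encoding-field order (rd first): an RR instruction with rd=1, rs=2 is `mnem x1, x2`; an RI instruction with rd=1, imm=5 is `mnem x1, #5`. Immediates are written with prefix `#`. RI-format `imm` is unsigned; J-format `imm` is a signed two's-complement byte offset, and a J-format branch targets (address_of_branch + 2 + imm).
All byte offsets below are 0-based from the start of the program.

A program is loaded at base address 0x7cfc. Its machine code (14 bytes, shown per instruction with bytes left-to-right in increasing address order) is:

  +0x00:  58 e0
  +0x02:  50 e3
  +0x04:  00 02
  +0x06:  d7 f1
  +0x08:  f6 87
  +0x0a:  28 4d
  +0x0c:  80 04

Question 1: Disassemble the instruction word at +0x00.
[00] 58 e0 → 0xe058
  opcode bits[15:11]=0x1c: sum/RR
  [10:7] rd=0 = x0
  [6:3] rs=11 = x11

sum x0, x11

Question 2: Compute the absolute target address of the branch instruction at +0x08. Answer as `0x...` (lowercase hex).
0x7cfc

@+08  little-endian(f6 87) = 0x87f6
  top 5b → 0x10 → bra [J]
  imm@[10:0]=0x7f6 (s11→-10) ⇒ #-10
  target = base 0x7cfc + off 0x08 + 2 + imm -10 = 0x7cfc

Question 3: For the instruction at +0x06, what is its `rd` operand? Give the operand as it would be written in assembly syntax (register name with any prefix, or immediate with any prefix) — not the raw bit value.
off 0x06: read d7 f1 as little → 0xf1d7
  opcode bits[15:11]=0x1e: lsli/RI
  rd: (w>>7)&0xf=0x3 → x3
  imm: (w>>0)&0x7f=0x57 → #87

x3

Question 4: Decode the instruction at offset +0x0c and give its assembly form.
+0x0c: 80 04 ⇒ word 0x0480 (little)
  top 5b → 0x0 → neg [R]
  rd: (w>>7)&0xf=0x9 → x9

neg x9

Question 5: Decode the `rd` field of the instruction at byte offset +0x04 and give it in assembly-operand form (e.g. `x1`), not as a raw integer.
x4

off 0x04: read 00 02 as little → 0x0200
  top 5b → 0x0 → neg [R]
  [10:7] rd=4 = x4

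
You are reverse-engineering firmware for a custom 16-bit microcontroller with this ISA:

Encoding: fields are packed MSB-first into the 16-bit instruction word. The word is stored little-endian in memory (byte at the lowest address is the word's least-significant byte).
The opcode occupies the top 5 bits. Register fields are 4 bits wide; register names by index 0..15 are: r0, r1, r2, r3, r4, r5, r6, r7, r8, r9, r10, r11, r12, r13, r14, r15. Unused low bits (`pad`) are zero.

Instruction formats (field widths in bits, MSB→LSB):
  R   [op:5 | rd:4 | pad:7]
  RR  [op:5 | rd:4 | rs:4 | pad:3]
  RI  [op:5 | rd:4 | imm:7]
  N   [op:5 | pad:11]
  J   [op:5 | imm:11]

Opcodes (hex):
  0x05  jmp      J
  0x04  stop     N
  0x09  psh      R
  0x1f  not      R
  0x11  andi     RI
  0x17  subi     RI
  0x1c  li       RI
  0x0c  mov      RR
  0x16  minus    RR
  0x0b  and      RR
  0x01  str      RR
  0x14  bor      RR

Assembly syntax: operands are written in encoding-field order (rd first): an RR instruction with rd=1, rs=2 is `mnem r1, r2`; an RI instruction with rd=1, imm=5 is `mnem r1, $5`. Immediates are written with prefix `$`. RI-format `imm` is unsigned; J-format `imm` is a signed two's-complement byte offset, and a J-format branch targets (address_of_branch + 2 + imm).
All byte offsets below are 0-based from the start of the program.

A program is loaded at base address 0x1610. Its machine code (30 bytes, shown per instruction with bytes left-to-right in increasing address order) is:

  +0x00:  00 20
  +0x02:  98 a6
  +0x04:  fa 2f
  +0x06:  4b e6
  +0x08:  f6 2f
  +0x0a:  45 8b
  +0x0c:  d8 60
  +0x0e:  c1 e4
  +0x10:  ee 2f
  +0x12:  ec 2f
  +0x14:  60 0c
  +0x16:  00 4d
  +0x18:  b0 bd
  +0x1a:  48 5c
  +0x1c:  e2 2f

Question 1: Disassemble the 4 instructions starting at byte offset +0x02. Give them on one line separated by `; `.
bor r13, r3; jmp $-6; li r12, $75; jmp $-10

[02] 98 a6 → 0xa698
  top 5b → 0x14 → bor [RR]
  rd: (w>>7)&0xf=0xd → r13
  rs: (w>>3)&0xf=0x3 → r3
[04] fa 2f → 0x2ffa
  top 5b → 0x5 → jmp [J]
  imm: (w>>0)&0x7ff=0x7fa (s11→-6) → $-6
[06] 4b e6 → 0xe64b
  top 5b → 0x1c → li [RI]
  rd: (w>>7)&0xf=0xc → r12
  imm: (w>>0)&0x7f=0x4b → $75
[08] f6 2f → 0x2ff6
  top 5b → 0x5 → jmp [J]
  imm: (w>>0)&0x7ff=0x7f6 (s11→-10) → $-10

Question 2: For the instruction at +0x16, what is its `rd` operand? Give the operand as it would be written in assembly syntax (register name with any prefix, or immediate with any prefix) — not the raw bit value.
r10

[16] 00 4d → 0x4d00
  opcode bits[15:11]=0x9: psh/R
  rd@[10:7]=0xa ⇒ r10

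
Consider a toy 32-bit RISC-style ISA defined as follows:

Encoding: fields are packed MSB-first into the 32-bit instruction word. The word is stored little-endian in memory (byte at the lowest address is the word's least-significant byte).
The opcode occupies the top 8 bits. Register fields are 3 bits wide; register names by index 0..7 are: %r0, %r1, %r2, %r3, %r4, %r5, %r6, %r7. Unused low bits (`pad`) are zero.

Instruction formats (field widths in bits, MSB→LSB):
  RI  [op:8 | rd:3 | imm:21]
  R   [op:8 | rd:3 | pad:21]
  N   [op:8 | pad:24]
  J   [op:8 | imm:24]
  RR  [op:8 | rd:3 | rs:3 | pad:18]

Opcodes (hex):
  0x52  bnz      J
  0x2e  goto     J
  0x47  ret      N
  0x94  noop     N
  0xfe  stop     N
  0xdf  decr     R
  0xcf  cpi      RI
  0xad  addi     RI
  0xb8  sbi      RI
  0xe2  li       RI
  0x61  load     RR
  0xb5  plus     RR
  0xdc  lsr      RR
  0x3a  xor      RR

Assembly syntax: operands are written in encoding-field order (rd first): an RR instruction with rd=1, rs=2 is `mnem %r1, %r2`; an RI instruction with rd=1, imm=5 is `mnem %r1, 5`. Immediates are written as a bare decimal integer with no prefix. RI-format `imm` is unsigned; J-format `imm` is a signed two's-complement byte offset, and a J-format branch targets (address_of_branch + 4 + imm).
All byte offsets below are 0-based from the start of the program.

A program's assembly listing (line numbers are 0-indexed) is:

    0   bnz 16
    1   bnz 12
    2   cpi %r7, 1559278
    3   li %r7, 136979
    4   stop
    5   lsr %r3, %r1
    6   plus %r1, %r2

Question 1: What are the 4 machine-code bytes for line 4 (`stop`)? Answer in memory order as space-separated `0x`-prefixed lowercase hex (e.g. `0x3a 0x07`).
line 4 (stop): pack op=0xfe:8|pad=0:24 = 0xfe000000; little→ 00 00 00 fe

0x00 0x00 0x00 0xfe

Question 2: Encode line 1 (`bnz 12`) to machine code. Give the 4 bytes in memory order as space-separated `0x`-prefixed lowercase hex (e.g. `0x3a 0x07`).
0x0c 0x00 0x00 0x52

1. bnz fields op=0x52:8|imm=12:24 → word 5200000ch → 0c 00 00 52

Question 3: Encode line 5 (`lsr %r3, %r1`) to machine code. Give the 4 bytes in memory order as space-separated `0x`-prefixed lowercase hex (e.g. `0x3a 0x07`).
0x00 0x00 0x64 0xdc

5. lsr fields op=0xdc:8|rd=3:3|rs=1:3|pad=0:18 → word dc640000h → 00 00 64 dc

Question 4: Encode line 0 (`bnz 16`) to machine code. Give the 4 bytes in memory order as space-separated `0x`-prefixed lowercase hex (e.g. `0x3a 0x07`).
0x10 0x00 0x00 0x52

line 0 (bnz): pack op=0x52:8|imm=16:24 = 0x52000010; little→ 10 00 00 52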